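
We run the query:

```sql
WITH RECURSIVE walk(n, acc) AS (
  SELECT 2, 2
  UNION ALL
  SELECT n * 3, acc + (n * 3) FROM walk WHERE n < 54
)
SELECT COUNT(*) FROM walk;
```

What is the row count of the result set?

4

Base: n=2, acc=2.
Iteration 1: 2 < 54 holds -> n = 2 * 3 = 6, acc = 2 + 6 = 8.
Iteration 2: 6 < 54 holds -> n = 6 * 3 = 18, acc = 8 + 18 = 26.
Iteration 3: 18 < 54 holds -> n = 18 * 3 = 54, acc = 26 + 54 = 80.
Iteration 4: 54 < 54 fails; recursion stops.
Total rows emitted: 4.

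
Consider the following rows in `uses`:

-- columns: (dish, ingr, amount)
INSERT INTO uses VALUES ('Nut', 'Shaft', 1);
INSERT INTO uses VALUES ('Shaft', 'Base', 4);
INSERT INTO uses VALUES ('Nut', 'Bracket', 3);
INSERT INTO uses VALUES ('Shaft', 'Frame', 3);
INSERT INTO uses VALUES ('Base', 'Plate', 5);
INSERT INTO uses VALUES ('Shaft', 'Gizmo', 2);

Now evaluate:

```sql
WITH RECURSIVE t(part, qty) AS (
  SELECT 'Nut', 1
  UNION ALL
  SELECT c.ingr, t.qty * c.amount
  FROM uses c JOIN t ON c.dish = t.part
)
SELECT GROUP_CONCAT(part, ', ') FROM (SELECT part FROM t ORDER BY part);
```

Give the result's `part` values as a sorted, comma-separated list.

Base, Bracket, Frame, Gizmo, Nut, Plate, Shaft

Base: (Nut, qty=1).
Iteration 1: components of {Nut} -> Bracket = 1*3 = 3, Shaft = 1*1 = 1.
Iteration 2: components of {Bracket,Shaft} -> Base = 1*4 = 4, Frame = 1*3 = 3, Gizmo = 1*2 = 2.
Iteration 3: components of {Base,Frame,Gizmo} -> Plate = 4*5 = 20.
Iteration 4: no further components; recursion stops.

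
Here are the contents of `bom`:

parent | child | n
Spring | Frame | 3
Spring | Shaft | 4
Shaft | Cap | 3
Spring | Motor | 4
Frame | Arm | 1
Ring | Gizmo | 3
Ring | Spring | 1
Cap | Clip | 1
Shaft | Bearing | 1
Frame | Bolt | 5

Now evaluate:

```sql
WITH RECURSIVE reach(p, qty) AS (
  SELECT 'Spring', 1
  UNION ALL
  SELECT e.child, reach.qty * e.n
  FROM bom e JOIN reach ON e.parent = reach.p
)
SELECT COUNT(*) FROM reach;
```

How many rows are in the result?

9

Base: (Spring, qty=1).
Iteration 1: components of {Spring} -> Frame = 1*3 = 3, Motor = 1*4 = 4, Shaft = 1*4 = 4.
Iteration 2: components of {Frame,Motor,Shaft} -> Arm = 3*1 = 3, Bearing = 4*1 = 4, Bolt = 3*5 = 15, Cap = 4*3 = 12.
Iteration 3: components of {Arm,Bearing,Bolt,Cap} -> Clip = 12*1 = 12.
Iteration 4: no further components; recursion stops.
Total rows emitted: 9.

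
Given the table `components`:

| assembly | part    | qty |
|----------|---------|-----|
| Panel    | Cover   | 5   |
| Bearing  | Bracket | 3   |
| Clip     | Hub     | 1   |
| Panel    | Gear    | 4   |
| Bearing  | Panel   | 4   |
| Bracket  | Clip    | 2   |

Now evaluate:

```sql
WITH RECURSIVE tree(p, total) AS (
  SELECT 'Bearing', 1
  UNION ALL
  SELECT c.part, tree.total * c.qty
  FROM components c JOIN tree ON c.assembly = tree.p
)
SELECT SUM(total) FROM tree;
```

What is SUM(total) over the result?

56

Base: (Bearing, total=1).
Iteration 1: components of {Bearing} -> Bracket = 1*3 = 3, Panel = 1*4 = 4.
Iteration 2: components of {Bracket,Panel} -> Clip = 3*2 = 6, Cover = 4*5 = 20, Gear = 4*4 = 16.
Iteration 3: components of {Clip,Cover,Gear} -> Hub = 6*1 = 6.
Iteration 4: no further components; recursion stops.
SUM(total) = 1 + 4 + 3 + 20 + 16 + 6 + 6 = 56.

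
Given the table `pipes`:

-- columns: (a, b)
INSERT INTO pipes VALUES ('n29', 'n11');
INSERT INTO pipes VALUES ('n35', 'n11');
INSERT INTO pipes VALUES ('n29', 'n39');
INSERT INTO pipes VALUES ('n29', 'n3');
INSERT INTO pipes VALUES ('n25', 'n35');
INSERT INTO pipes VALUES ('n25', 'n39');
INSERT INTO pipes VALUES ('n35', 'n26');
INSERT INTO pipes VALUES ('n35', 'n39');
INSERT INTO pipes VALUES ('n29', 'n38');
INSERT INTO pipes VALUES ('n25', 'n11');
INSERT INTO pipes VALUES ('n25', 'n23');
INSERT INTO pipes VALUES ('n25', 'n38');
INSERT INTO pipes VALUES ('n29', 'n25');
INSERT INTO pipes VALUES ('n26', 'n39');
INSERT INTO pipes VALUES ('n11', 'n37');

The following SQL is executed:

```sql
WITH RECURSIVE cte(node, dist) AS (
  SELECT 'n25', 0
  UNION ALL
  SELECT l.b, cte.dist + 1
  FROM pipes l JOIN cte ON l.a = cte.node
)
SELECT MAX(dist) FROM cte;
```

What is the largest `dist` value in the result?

Base: (n25, dist=0).
Iteration 1: edges from {n25} -> (n11, dist=1), (n23, dist=1), (n35, dist=1), (n38, dist=1), (n39, dist=1).
Iteration 2: edges from {n11,n23,n35,n38,n39} -> (n11, dist=2), (n26, dist=2), (n37, dist=2), (n39, dist=2).
Iteration 3: edges from {n11,n26,n37,n39} -> (n37, dist=3), (n39, dist=3).
Iteration 4: no outgoing edges from {n37,n39}; recursion stops.
dist values: 0, 1, 1, 1, 1, 1, 2, 2, 2, 2, 3, 3; the maximum is 3.

3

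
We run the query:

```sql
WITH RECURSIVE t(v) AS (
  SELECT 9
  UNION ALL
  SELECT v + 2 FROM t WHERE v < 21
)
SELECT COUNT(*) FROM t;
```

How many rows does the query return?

7

Base: v=9.
Iteration 1: 9 < 21 holds -> v = 9 + 2 = 11.
Iteration 2: 11 < 21 holds -> v = 11 + 2 = 13.
Iteration 3: 13 < 21 holds -> v = 13 + 2 = 15.
Iteration 4: 15 < 21 holds -> v = 15 + 2 = 17.
Iteration 5: 17 < 21 holds -> v = 17 + 2 = 19.
Iteration 6: 19 < 21 holds -> v = 19 + 2 = 21.
Iteration 7: 21 < 21 fails; recursion stops.
Total rows emitted: 7.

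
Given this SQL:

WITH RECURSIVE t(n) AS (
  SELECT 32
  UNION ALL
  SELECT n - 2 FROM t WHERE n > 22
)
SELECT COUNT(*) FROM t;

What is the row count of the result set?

6

Base: n=32.
Iteration 1: 32 > 22 holds -> n = 32 - 2 = 30.
Iteration 2: 30 > 22 holds -> n = 30 - 2 = 28.
Iteration 3: 28 > 22 holds -> n = 28 - 2 = 26.
Iteration 4: 26 > 22 holds -> n = 26 - 2 = 24.
Iteration 5: 24 > 22 holds -> n = 24 - 2 = 22.
Iteration 6: 22 > 22 fails; recursion stops.
Total rows emitted: 6.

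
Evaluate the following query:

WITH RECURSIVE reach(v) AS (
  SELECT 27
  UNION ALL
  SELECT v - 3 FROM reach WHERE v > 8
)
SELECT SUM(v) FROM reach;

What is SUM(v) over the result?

Base: v=27.
Iteration 1: 27 > 8 holds -> v = 27 - 3 = 24.
Iteration 2: 24 > 8 holds -> v = 24 - 3 = 21.
Iteration 3: 21 > 8 holds -> v = 21 - 3 = 18.
Iteration 4: 18 > 8 holds -> v = 18 - 3 = 15.
Iteration 5: 15 > 8 holds -> v = 15 - 3 = 12.
Iteration 6: 12 > 8 holds -> v = 12 - 3 = 9.
Iteration 7: 9 > 8 holds -> v = 9 - 3 = 6.
Iteration 8: 6 > 8 fails; recursion stops.
SUM(v) = 27 + 24 + 21 + 18 + 15 + 12 + 9 + 6 = 132.

132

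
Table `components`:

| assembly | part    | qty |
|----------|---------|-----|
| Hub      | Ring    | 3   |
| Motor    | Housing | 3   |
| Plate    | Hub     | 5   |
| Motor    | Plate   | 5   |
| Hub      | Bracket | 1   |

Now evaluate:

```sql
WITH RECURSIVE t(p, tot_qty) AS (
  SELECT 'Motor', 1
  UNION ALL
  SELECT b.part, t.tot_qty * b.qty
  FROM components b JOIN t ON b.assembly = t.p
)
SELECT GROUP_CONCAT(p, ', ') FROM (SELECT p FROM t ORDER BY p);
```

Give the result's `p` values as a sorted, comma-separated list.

Base: (Motor, tot_qty=1).
Iteration 1: components of {Motor} -> Housing = 1*3 = 3, Plate = 1*5 = 5.
Iteration 2: components of {Housing,Plate} -> Hub = 5*5 = 25.
Iteration 3: components of {Hub} -> Bracket = 25*1 = 25, Ring = 25*3 = 75.
Iteration 4: no further components; recursion stops.

Bracket, Housing, Hub, Motor, Plate, Ring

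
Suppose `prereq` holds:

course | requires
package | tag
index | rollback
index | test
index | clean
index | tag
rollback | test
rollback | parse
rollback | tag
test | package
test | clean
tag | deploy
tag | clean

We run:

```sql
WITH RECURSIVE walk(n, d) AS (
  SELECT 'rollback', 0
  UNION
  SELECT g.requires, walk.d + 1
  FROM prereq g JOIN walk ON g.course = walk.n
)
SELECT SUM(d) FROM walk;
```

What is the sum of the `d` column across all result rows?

20

Base: (rollback, d=0).
Iteration 1: edges from {rollback} -> (parse, d=1), (tag, d=1), (test, d=1).
Iteration 2: edges from {parse,tag,test} -> (clean, d=2), (deploy, d=2), (package, d=2). [UNION drops 1 duplicate row(s)]
Iteration 3: edges from {clean,deploy,package} -> (tag, d=3).
Iteration 4: edges from {tag} -> (clean, d=4), (deploy, d=4).
Iteration 5: no outgoing edges from {clean,deploy}; recursion stops.
SUM(d) = 0 + 1 + 1 + 1 + 2 + 2 + 2 + 3 + 4 + 4 = 20.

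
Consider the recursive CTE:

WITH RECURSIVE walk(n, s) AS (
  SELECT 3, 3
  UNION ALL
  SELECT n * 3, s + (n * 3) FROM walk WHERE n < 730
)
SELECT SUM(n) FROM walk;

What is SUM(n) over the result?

Base: n=3, s=3.
Iteration 1: 3 < 730 holds -> n = 3 * 3 = 9, s = 3 + 9 = 12.
Iteration 2: 9 < 730 holds -> n = 9 * 3 = 27, s = 12 + 27 = 39.
Iteration 3: 27 < 730 holds -> n = 27 * 3 = 81, s = 39 + 81 = 120.
Iteration 4: 81 < 730 holds -> n = 81 * 3 = 243, s = 120 + 243 = 363.
Iteration 5: 243 < 730 holds -> n = 243 * 3 = 729, s = 363 + 729 = 1092.
Iteration 6: 729 < 730 holds -> n = 729 * 3 = 2187, s = 1092 + 2187 = 3279.
Iteration 7: 2187 < 730 fails; recursion stops.
SUM(n) = 3 + 9 + 27 + 81 + 243 + 729 + 2187 = 3279.

3279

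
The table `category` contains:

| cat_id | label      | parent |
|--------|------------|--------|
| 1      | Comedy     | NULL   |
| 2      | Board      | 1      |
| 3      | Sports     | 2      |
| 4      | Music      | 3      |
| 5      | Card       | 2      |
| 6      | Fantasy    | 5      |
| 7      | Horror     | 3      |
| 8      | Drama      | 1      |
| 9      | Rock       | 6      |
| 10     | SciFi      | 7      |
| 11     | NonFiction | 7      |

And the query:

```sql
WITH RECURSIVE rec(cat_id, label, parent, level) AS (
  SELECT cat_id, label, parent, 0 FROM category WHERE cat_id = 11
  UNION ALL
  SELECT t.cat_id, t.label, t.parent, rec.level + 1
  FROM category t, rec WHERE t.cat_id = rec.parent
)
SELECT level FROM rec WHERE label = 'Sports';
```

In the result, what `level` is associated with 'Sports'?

2

Base: cat_id=11 (NonFiction), parent=7, level 0.
Iteration 1: join on cat_id=7 -> Horror (id 7, parent=3, level 1).
Iteration 2: join on cat_id=3 -> Sports (id 3, parent=2, level 2).
Iteration 3: join on cat_id=2 -> Board (id 2, parent=1, level 3).
Iteration 4: join on cat_id=1 -> Comedy (id 1, parent=NULL, level 4).
Iteration 5: parent is NULL; no match; recursion stops.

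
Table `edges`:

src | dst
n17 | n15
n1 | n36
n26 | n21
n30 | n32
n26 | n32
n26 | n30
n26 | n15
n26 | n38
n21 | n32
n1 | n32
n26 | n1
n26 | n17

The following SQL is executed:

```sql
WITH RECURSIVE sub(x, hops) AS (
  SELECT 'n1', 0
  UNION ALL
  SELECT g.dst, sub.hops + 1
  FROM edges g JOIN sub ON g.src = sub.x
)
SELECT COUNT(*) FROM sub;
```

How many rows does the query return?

Base: (n1, hops=0).
Iteration 1: edges from {n1} -> (n32, hops=1), (n36, hops=1).
Iteration 2: no outgoing edges from {n32,n36}; recursion stops.
Total rows emitted: 3.

3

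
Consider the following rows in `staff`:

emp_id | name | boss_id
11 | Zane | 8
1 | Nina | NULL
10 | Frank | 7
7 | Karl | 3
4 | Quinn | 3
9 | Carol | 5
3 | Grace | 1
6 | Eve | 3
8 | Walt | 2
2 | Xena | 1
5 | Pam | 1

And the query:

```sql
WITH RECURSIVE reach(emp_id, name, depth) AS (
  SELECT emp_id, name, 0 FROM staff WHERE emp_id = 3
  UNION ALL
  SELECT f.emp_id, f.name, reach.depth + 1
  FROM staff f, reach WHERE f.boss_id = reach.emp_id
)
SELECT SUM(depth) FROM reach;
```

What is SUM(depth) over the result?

5

Base: emp_id=3 (Grace) at depth 0.
Iteration 1: rows with boss_id in {3} -> Quinn (id 4, depth 1), Eve (id 6, depth 1), Karl (id 7, depth 1).
Iteration 2: rows with boss_id in {4,6,7} -> Frank (id 10, depth 2).
Iteration 3: no rows with boss_id in {10}; recursion stops.
SUM(depth) = 0 + 1 + 1 + 1 + 2 = 5.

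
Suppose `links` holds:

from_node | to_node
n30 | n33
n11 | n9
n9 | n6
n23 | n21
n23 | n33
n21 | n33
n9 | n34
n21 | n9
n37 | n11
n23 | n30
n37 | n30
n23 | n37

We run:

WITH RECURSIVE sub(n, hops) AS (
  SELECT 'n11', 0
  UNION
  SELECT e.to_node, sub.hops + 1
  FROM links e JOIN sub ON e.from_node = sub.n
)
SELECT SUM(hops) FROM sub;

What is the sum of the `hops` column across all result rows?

Base: (n11, hops=0).
Iteration 1: edges from {n11} -> (n9, hops=1).
Iteration 2: edges from {n9} -> (n34, hops=2), (n6, hops=2).
Iteration 3: no outgoing edges from {n34,n6}; recursion stops.
SUM(hops) = 0 + 1 + 2 + 2 = 5.

5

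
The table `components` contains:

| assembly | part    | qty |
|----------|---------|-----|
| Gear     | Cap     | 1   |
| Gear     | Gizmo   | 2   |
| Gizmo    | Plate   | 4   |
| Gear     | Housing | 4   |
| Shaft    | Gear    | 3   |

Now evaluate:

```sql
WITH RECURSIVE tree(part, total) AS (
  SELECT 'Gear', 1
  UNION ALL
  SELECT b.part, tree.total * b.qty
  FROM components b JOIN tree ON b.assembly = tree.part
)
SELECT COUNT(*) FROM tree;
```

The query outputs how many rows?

Base: (Gear, total=1).
Iteration 1: components of {Gear} -> Cap = 1*1 = 1, Gizmo = 1*2 = 2, Housing = 1*4 = 4.
Iteration 2: components of {Cap,Gizmo,Housing} -> Plate = 2*4 = 8.
Iteration 3: no further components; recursion stops.
Total rows emitted: 5.

5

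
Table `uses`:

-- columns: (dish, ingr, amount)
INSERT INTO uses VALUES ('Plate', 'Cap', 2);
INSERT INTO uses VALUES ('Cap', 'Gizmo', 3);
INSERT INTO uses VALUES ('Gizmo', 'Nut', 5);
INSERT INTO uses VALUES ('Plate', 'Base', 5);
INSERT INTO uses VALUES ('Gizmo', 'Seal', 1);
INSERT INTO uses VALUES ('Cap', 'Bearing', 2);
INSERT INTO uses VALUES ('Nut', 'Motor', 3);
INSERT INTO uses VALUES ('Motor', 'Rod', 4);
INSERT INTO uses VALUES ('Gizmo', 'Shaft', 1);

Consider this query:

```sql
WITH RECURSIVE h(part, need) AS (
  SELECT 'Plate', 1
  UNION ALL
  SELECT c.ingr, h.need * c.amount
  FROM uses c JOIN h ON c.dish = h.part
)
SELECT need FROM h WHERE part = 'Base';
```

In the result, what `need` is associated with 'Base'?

5

Base: (Plate, need=1).
Iteration 1: components of {Plate} -> Base = 1*5 = 5, Cap = 1*2 = 2.
Iteration 2: components of {Base,Cap} -> Bearing = 2*2 = 4, Gizmo = 2*3 = 6.
Iteration 3: components of {Bearing,Gizmo} -> Nut = 6*5 = 30, Seal = 6*1 = 6, Shaft = 6*1 = 6.
Iteration 4: components of {Nut,Seal,Shaft} -> Motor = 30*3 = 90.
Iteration 5: components of {Motor} -> Rod = 90*4 = 360.
Iteration 6: no further components; recursion stops.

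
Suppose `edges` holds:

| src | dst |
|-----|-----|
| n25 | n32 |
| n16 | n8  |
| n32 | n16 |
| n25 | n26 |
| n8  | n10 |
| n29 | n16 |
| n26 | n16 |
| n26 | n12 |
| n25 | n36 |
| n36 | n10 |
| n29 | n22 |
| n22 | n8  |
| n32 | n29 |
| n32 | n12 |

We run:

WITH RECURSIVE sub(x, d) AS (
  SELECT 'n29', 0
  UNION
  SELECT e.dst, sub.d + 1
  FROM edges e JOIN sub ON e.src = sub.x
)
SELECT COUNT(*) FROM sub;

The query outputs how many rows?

Base: (n29, d=0).
Iteration 1: edges from {n29} -> (n16, d=1), (n22, d=1).
Iteration 2: edges from {n16,n22} -> (n8, d=2). [UNION drops 1 duplicate row(s)]
Iteration 3: edges from {n8} -> (n10, d=3).
Iteration 4: no outgoing edges from {n10}; recursion stops.
Total rows emitted: 5.

5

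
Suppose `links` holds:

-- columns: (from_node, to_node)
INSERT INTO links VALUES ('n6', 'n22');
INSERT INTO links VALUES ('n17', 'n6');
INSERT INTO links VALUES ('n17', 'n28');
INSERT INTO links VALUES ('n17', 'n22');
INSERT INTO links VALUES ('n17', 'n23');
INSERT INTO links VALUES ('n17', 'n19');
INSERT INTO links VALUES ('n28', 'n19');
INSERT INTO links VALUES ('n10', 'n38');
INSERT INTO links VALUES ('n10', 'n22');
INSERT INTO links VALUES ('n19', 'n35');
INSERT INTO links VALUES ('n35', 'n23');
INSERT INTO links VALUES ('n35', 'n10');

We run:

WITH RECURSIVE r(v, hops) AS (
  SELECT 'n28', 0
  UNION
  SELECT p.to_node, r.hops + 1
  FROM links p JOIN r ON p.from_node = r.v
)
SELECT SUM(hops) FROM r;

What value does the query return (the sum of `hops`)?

Base: (n28, hops=0).
Iteration 1: edges from {n28} -> (n19, hops=1).
Iteration 2: edges from {n19} -> (n35, hops=2).
Iteration 3: edges from {n35} -> (n10, hops=3), (n23, hops=3).
Iteration 4: edges from {n10,n23} -> (n22, hops=4), (n38, hops=4).
Iteration 5: no outgoing edges from {n22,n38}; recursion stops.
SUM(hops) = 0 + 1 + 2 + 3 + 3 + 4 + 4 = 17.

17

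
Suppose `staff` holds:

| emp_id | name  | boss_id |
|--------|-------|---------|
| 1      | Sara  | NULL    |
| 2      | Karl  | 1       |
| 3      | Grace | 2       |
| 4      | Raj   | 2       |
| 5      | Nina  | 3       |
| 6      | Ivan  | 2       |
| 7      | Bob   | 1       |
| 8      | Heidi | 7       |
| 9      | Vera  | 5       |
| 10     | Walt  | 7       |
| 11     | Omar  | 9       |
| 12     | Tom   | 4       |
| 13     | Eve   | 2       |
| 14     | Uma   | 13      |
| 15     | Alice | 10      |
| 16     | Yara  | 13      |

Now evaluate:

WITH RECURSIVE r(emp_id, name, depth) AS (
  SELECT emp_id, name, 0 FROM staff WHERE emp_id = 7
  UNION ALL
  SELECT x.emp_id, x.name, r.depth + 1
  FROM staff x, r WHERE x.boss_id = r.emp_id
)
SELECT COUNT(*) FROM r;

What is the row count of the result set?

4

Base: emp_id=7 (Bob) at depth 0.
Iteration 1: rows with boss_id in {7} -> Heidi (id 8, depth 1), Walt (id 10, depth 1).
Iteration 2: rows with boss_id in {8,10} -> Alice (id 15, depth 2).
Iteration 3: no rows with boss_id in {15}; recursion stops.
Total rows emitted: 4.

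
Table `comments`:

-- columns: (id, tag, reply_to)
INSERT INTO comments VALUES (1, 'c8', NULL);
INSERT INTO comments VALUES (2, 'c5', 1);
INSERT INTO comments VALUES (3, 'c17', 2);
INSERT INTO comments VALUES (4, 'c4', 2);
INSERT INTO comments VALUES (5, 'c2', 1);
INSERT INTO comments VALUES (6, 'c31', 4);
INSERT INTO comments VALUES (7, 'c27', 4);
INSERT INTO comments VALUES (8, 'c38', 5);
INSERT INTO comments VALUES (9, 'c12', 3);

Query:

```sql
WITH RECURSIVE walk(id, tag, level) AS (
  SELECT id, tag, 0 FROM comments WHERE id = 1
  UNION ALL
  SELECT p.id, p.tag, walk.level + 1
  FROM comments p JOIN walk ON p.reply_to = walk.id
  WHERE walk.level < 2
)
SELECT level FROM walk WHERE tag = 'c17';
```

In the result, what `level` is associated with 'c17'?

Base: id=1 (c8) at level 0.
Iteration 1: rows with reply_to in {1} -> c5 (id 2, level 1), c2 (id 5, level 1).
Iteration 2: rows with reply_to in {2,5} -> c17 (id 3, level 2), c4 (id 4, level 2), c38 (id 8, level 2).
Iteration 3: level < 2 fails for all current rows; recursion stops.

2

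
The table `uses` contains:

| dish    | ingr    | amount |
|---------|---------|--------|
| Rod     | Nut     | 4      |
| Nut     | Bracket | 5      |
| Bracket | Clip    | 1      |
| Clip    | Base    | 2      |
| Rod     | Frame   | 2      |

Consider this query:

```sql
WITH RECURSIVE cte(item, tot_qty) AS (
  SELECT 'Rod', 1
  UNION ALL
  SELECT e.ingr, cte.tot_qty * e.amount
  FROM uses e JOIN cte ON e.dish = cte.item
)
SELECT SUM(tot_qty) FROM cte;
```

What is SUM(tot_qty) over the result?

Base: (Rod, tot_qty=1).
Iteration 1: components of {Rod} -> Frame = 1*2 = 2, Nut = 1*4 = 4.
Iteration 2: components of {Frame,Nut} -> Bracket = 4*5 = 20.
Iteration 3: components of {Bracket} -> Clip = 20*1 = 20.
Iteration 4: components of {Clip} -> Base = 20*2 = 40.
Iteration 5: no further components; recursion stops.
SUM(tot_qty) = 1 + 4 + 2 + 20 + 20 + 40 = 87.

87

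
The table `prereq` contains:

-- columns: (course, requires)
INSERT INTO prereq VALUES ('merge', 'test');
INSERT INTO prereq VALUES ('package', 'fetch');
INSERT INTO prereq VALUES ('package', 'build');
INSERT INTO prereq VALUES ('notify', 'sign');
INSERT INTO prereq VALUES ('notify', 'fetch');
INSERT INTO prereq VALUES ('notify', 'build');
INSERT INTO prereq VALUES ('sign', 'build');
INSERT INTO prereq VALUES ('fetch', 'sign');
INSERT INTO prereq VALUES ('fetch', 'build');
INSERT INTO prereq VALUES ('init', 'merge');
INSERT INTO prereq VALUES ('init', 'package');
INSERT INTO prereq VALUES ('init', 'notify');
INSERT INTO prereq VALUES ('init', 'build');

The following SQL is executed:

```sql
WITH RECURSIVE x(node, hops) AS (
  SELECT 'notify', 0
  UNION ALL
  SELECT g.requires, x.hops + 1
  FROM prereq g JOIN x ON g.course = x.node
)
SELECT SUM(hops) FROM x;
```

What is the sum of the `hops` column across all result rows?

Base: (notify, hops=0).
Iteration 1: edges from {notify} -> (build, hops=1), (fetch, hops=1), (sign, hops=1).
Iteration 2: edges from {build,fetch,sign} -> (build, hops=2) x2, (sign, hops=2). [UNION ALL keeps all 3 new rows, including repeats]
Iteration 3: edges from {build,sign} -> (build, hops=3).
Iteration 4: no outgoing edges from {build}; recursion stops.
SUM(hops) = 0 + 1 + 1 + 1 + 2 + 2 + 2 + 3 = 12.

12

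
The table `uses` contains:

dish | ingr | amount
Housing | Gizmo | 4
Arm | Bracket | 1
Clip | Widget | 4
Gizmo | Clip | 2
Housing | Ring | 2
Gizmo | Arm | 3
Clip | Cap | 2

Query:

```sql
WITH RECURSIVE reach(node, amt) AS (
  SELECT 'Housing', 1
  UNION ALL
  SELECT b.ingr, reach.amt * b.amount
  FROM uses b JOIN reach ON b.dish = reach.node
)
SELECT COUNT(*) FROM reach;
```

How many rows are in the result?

8

Base: (Housing, amt=1).
Iteration 1: components of {Housing} -> Gizmo = 1*4 = 4, Ring = 1*2 = 2.
Iteration 2: components of {Gizmo,Ring} -> Arm = 4*3 = 12, Clip = 4*2 = 8.
Iteration 3: components of {Arm,Clip} -> Bracket = 12*1 = 12, Cap = 8*2 = 16, Widget = 8*4 = 32.
Iteration 4: no further components; recursion stops.
Total rows emitted: 8.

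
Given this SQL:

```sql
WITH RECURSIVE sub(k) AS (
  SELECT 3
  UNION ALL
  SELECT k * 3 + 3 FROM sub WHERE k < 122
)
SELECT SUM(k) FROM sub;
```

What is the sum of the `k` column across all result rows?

537

Base: k=3.
Iteration 1: 3 < 122 holds -> k = 3 * 3 + 3 = 12.
Iteration 2: 12 < 122 holds -> k = 12 * 3 + 3 = 39.
Iteration 3: 39 < 122 holds -> k = 39 * 3 + 3 = 120.
Iteration 4: 120 < 122 holds -> k = 120 * 3 + 3 = 363.
Iteration 5: 363 < 122 fails; recursion stops.
SUM(k) = 3 + 12 + 39 + 120 + 363 = 537.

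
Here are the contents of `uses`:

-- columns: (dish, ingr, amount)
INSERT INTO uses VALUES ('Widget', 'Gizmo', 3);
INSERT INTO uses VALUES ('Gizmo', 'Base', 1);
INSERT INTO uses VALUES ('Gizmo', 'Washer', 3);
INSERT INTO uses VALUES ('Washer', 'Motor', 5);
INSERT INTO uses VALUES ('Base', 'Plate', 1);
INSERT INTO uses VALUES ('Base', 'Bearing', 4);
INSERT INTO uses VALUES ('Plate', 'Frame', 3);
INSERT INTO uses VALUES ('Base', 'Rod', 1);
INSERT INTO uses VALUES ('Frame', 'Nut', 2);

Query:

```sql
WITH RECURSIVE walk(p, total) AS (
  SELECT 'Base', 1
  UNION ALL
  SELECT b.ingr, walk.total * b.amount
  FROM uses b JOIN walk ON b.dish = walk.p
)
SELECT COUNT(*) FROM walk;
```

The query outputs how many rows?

6

Base: (Base, total=1).
Iteration 1: components of {Base} -> Bearing = 1*4 = 4, Plate = 1*1 = 1, Rod = 1*1 = 1.
Iteration 2: components of {Bearing,Plate,Rod} -> Frame = 1*3 = 3.
Iteration 3: components of {Frame} -> Nut = 3*2 = 6.
Iteration 4: no further components; recursion stops.
Total rows emitted: 6.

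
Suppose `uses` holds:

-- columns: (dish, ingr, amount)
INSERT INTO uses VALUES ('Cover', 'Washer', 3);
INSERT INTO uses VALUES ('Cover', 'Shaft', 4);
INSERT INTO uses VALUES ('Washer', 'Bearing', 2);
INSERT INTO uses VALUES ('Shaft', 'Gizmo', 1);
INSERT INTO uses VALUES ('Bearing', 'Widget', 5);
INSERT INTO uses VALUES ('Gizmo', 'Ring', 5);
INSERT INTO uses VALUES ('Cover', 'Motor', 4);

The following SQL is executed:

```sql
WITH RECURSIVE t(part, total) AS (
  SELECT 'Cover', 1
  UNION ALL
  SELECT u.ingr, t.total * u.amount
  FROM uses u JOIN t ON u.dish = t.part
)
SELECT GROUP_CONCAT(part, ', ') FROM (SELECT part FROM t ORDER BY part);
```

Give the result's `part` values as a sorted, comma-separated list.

Base: (Cover, total=1).
Iteration 1: components of {Cover} -> Motor = 1*4 = 4, Shaft = 1*4 = 4, Washer = 1*3 = 3.
Iteration 2: components of {Motor,Shaft,Washer} -> Bearing = 3*2 = 6, Gizmo = 4*1 = 4.
Iteration 3: components of {Bearing,Gizmo} -> Ring = 4*5 = 20, Widget = 6*5 = 30.
Iteration 4: no further components; recursion stops.

Bearing, Cover, Gizmo, Motor, Ring, Shaft, Washer, Widget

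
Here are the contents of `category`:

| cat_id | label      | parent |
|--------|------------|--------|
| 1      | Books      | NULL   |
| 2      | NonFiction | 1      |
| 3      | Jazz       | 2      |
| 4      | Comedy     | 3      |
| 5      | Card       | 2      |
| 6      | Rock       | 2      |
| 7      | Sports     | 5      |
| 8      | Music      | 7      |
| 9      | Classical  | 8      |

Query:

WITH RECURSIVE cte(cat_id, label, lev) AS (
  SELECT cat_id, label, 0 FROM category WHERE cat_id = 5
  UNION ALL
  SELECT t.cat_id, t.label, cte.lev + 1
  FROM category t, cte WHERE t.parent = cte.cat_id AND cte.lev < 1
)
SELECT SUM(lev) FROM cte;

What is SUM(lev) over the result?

Base: cat_id=5 (Card) at lev 0.
Iteration 1: rows with parent in {5} -> Sports (id 7, lev 1).
Iteration 2: lev < 1 fails for all current rows; recursion stops.
SUM(lev) = 0 + 1 = 1.

1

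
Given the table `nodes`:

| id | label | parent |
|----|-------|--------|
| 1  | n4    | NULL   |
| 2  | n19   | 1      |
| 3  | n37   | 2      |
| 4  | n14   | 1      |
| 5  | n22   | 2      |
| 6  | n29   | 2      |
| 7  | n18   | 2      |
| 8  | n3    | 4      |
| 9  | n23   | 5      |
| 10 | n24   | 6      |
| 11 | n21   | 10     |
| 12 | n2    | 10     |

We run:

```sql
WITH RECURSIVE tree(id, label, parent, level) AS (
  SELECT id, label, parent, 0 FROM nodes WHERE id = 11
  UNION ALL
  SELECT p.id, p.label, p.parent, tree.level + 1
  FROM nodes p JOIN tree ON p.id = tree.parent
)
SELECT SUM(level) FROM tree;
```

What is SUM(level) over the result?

10

Base: id=11 (n21), parent=10, level 0.
Iteration 1: join on id=10 -> n24 (id 10, parent=6, level 1).
Iteration 2: join on id=6 -> n29 (id 6, parent=2, level 2).
Iteration 3: join on id=2 -> n19 (id 2, parent=1, level 3).
Iteration 4: join on id=1 -> n4 (id 1, parent=NULL, level 4).
Iteration 5: parent is NULL; no match; recursion stops.
SUM(level) = 0 + 1 + 2 + 3 + 4 = 10.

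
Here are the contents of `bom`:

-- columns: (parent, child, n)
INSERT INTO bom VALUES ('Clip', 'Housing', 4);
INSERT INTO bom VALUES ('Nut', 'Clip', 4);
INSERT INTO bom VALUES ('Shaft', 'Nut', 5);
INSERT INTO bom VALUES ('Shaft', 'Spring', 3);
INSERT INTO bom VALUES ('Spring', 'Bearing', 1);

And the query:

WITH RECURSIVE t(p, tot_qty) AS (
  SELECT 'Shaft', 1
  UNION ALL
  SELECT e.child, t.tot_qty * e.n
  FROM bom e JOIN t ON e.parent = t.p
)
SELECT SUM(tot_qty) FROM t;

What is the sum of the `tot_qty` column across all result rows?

112

Base: (Shaft, tot_qty=1).
Iteration 1: components of {Shaft} -> Nut = 1*5 = 5, Spring = 1*3 = 3.
Iteration 2: components of {Nut,Spring} -> Bearing = 3*1 = 3, Clip = 5*4 = 20.
Iteration 3: components of {Bearing,Clip} -> Housing = 20*4 = 80.
Iteration 4: no further components; recursion stops.
SUM(tot_qty) = 1 + 3 + 5 + 3 + 20 + 80 = 112.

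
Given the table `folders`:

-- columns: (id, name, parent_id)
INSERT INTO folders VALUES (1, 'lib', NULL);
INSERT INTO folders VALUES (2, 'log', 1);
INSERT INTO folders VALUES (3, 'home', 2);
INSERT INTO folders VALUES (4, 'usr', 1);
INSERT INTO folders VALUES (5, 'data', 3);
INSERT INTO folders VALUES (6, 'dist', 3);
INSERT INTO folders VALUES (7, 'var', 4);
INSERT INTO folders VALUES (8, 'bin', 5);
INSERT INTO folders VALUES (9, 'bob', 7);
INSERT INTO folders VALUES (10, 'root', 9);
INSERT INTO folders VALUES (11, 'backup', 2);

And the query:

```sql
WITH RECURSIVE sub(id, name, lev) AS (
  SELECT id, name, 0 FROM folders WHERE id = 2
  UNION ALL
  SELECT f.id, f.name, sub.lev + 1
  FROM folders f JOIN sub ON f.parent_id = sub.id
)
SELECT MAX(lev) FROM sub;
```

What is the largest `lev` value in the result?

3

Base: id=2 (log) at lev 0.
Iteration 1: rows with parent_id in {2} -> home (id 3, lev 1), backup (id 11, lev 1).
Iteration 2: rows with parent_id in {3,11} -> data (id 5, lev 2), dist (id 6, lev 2).
Iteration 3: rows with parent_id in {5,6} -> bin (id 8, lev 3).
Iteration 4: no rows with parent_id in {8}; recursion stops.
lev values: 0, 1, 1, 2, 2, 3; the maximum is 3.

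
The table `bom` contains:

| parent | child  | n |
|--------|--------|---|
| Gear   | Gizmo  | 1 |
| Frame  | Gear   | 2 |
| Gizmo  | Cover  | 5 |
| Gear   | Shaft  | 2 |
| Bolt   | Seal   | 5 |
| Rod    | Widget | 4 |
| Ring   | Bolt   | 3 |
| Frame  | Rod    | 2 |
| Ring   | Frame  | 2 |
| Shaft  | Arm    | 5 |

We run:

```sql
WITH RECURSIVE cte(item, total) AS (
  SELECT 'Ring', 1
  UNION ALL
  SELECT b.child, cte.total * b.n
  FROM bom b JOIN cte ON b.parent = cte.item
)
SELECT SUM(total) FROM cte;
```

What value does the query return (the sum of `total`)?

117

Base: (Ring, total=1).
Iteration 1: components of {Ring} -> Bolt = 1*3 = 3, Frame = 1*2 = 2.
Iteration 2: components of {Bolt,Frame} -> Gear = 2*2 = 4, Rod = 2*2 = 4, Seal = 3*5 = 15.
Iteration 3: components of {Gear,Rod,Seal} -> Gizmo = 4*1 = 4, Shaft = 4*2 = 8, Widget = 4*4 = 16.
Iteration 4: components of {Gizmo,Shaft,Widget} -> Arm = 8*5 = 40, Cover = 4*5 = 20.
Iteration 5: no further components; recursion stops.
SUM(total) = 1 + 3 + 2 + 15 + 4 + 4 + 16 + 4 + 8 + 20 + 40 = 117.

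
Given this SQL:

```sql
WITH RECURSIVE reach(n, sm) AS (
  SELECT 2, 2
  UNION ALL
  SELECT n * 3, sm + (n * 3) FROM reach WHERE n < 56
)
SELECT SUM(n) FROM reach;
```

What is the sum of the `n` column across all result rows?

242

Base: n=2, sm=2.
Iteration 1: 2 < 56 holds -> n = 2 * 3 = 6, sm = 2 + 6 = 8.
Iteration 2: 6 < 56 holds -> n = 6 * 3 = 18, sm = 8 + 18 = 26.
Iteration 3: 18 < 56 holds -> n = 18 * 3 = 54, sm = 26 + 54 = 80.
Iteration 4: 54 < 56 holds -> n = 54 * 3 = 162, sm = 80 + 162 = 242.
Iteration 5: 162 < 56 fails; recursion stops.
SUM(n) = 2 + 6 + 18 + 54 + 162 = 242.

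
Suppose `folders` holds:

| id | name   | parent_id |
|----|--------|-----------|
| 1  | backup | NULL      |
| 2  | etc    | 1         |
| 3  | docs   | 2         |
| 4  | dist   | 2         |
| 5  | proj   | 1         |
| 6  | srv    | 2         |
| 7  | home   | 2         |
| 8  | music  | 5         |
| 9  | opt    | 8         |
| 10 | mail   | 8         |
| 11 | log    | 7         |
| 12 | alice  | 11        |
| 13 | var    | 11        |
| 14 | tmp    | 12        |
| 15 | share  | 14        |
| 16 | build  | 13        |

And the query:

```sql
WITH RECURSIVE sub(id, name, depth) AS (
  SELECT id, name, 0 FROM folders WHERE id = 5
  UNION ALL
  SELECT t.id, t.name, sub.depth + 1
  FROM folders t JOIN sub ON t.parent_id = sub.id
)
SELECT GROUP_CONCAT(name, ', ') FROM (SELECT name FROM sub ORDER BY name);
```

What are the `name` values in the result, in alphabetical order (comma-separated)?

Base: id=5 (proj) at depth 0.
Iteration 1: rows with parent_id in {5} -> music (id 8, depth 1).
Iteration 2: rows with parent_id in {8} -> opt (id 9, depth 2), mail (id 10, depth 2).
Iteration 3: no rows with parent_id in {9,10}; recursion stops.

mail, music, opt, proj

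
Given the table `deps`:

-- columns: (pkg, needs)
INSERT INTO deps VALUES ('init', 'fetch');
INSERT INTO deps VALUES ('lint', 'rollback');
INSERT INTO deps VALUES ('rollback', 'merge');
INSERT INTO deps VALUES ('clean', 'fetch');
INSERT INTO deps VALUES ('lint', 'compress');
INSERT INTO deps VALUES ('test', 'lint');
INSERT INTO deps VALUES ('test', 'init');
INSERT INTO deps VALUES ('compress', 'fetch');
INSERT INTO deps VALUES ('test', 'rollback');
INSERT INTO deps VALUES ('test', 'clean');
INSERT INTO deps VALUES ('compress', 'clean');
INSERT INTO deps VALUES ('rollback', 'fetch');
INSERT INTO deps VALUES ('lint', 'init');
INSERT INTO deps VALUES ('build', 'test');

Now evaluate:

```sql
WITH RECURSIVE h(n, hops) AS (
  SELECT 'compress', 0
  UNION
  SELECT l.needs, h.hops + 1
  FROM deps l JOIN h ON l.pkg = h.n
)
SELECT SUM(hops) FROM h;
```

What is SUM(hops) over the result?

4

Base: (compress, hops=0).
Iteration 1: edges from {compress} -> (clean, hops=1), (fetch, hops=1).
Iteration 2: edges from {clean,fetch} -> (fetch, hops=2).
Iteration 3: no outgoing edges from {fetch}; recursion stops.
SUM(hops) = 0 + 1 + 1 + 2 = 4.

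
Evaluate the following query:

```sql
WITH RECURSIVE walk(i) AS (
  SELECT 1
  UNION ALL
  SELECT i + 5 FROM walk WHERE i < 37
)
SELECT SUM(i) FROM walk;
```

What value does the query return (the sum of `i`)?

Base: i=1.
Iteration 1: 1 < 37 holds -> i = 1 + 5 = 6.
Iteration 2: 6 < 37 holds -> i = 6 + 5 = 11.
Iteration 3: 11 < 37 holds -> i = 11 + 5 = 16.
Iteration 4: 16 < 37 holds -> i = 16 + 5 = 21.
Iteration 5: 21 < 37 holds -> i = 21 + 5 = 26.
Iteration 6: 26 < 37 holds -> i = 26 + 5 = 31.
Iteration 7: 31 < 37 holds -> i = 31 + 5 = 36.
Iteration 8: 36 < 37 holds -> i = 36 + 5 = 41.
Iteration 9: 41 < 37 fails; recursion stops.
SUM(i) = 1 + 6 + 11 + 16 + 21 + 26 + 31 + 36 + 41 = 189.

189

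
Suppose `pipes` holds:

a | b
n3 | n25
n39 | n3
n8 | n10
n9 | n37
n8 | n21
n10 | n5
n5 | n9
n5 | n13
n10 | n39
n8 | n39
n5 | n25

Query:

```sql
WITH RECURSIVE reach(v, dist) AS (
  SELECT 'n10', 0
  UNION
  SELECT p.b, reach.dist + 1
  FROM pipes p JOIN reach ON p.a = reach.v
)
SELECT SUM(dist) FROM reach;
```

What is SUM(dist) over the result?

16

Base: (n10, dist=0).
Iteration 1: edges from {n10} -> (n39, dist=1), (n5, dist=1).
Iteration 2: edges from {n39,n5} -> (n13, dist=2), (n25, dist=2), (n3, dist=2), (n9, dist=2).
Iteration 3: edges from {n13,n25,n3,n9} -> (n25, dist=3), (n37, dist=3).
Iteration 4: no outgoing edges from {n25,n37}; recursion stops.
SUM(dist) = 0 + 1 + 1 + 2 + 2 + 2 + 2 + 3 + 3 = 16.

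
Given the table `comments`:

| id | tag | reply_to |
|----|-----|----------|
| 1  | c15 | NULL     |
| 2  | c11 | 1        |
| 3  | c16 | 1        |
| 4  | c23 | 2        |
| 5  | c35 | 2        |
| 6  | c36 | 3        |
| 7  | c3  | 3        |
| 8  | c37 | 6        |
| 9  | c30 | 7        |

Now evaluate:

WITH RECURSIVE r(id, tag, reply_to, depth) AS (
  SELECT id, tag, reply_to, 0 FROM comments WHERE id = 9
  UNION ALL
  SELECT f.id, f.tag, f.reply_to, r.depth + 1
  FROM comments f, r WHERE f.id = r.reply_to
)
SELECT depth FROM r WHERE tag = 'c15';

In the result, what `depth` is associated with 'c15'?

3

Base: id=9 (c30), reply_to=7, depth 0.
Iteration 1: join on id=7 -> c3 (id 7, reply_to=3, depth 1).
Iteration 2: join on id=3 -> c16 (id 3, reply_to=1, depth 2).
Iteration 3: join on id=1 -> c15 (id 1, reply_to=NULL, depth 3).
Iteration 4: reply_to is NULL; no match; recursion stops.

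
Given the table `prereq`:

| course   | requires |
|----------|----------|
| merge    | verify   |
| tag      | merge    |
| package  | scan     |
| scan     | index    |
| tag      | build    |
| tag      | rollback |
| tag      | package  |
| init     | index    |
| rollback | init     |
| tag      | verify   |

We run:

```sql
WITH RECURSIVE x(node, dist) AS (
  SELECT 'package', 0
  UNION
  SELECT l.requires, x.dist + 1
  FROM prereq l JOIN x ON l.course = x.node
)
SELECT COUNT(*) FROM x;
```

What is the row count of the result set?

Base: (package, dist=0).
Iteration 1: edges from {package} -> (scan, dist=1).
Iteration 2: edges from {scan} -> (index, dist=2).
Iteration 3: no outgoing edges from {index}; recursion stops.
Total rows emitted: 3.

3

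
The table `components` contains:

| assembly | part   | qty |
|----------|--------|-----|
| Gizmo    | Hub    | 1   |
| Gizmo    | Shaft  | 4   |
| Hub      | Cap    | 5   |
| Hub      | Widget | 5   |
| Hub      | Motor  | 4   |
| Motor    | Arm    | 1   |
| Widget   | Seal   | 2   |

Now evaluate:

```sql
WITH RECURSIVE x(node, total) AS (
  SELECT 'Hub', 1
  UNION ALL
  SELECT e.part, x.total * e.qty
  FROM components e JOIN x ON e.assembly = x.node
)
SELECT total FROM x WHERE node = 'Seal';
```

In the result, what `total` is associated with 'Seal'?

Base: (Hub, total=1).
Iteration 1: components of {Hub} -> Cap = 1*5 = 5, Motor = 1*4 = 4, Widget = 1*5 = 5.
Iteration 2: components of {Cap,Motor,Widget} -> Arm = 4*1 = 4, Seal = 5*2 = 10.
Iteration 3: no further components; recursion stops.

10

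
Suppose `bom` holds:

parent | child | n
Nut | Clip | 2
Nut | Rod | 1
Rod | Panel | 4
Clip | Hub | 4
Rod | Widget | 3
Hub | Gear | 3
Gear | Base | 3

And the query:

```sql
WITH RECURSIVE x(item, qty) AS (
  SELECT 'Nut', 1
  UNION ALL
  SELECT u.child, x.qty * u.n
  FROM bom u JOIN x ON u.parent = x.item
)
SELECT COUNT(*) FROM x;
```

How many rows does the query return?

8

Base: (Nut, qty=1).
Iteration 1: components of {Nut} -> Clip = 1*2 = 2, Rod = 1*1 = 1.
Iteration 2: components of {Clip,Rod} -> Hub = 2*4 = 8, Panel = 1*4 = 4, Widget = 1*3 = 3.
Iteration 3: components of {Hub,Panel,Widget} -> Gear = 8*3 = 24.
Iteration 4: components of {Gear} -> Base = 24*3 = 72.
Iteration 5: no further components; recursion stops.
Total rows emitted: 8.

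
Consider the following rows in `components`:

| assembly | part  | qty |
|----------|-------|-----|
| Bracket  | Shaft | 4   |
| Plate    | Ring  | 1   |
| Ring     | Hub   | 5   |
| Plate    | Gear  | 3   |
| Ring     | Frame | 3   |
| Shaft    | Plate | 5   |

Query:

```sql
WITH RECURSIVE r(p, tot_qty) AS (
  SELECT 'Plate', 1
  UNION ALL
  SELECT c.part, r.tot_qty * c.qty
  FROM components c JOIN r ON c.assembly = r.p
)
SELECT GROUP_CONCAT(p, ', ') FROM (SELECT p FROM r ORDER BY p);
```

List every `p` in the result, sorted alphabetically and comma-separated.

Frame, Gear, Hub, Plate, Ring

Base: (Plate, tot_qty=1).
Iteration 1: components of {Plate} -> Gear = 1*3 = 3, Ring = 1*1 = 1.
Iteration 2: components of {Gear,Ring} -> Frame = 1*3 = 3, Hub = 1*5 = 5.
Iteration 3: no further components; recursion stops.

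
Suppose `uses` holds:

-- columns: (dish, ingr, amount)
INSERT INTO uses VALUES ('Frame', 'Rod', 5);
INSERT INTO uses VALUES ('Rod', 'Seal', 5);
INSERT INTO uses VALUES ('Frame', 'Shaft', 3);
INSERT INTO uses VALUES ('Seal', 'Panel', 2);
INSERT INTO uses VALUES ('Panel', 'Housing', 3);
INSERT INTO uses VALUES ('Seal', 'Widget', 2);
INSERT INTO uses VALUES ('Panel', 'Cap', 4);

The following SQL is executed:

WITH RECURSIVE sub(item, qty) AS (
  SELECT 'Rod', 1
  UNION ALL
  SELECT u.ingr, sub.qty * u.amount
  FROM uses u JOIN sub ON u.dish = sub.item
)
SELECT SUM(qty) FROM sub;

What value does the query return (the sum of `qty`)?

Base: (Rod, qty=1).
Iteration 1: components of {Rod} -> Seal = 1*5 = 5.
Iteration 2: components of {Seal} -> Panel = 5*2 = 10, Widget = 5*2 = 10.
Iteration 3: components of {Panel,Widget} -> Cap = 10*4 = 40, Housing = 10*3 = 30.
Iteration 4: no further components; recursion stops.
SUM(qty) = 1 + 5 + 10 + 10 + 30 + 40 = 96.

96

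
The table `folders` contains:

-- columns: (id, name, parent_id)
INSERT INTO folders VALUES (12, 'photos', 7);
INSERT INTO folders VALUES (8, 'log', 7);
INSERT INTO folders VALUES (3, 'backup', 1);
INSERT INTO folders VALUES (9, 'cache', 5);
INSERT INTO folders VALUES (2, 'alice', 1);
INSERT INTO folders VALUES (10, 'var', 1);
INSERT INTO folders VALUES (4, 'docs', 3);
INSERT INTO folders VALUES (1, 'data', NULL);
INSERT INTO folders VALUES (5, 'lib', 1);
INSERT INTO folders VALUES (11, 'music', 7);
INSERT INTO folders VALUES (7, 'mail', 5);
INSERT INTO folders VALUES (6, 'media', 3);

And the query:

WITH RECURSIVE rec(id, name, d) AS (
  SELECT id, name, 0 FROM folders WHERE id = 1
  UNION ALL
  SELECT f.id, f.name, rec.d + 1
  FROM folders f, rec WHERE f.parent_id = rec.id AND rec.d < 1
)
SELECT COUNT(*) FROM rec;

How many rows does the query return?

5

Base: id=1 (data) at d 0.
Iteration 1: rows with parent_id in {1} -> alice (id 2, d 1), backup (id 3, d 1), lib (id 5, d 1), var (id 10, d 1).
Iteration 2: d < 1 fails for all current rows; recursion stops.
Total rows emitted: 5.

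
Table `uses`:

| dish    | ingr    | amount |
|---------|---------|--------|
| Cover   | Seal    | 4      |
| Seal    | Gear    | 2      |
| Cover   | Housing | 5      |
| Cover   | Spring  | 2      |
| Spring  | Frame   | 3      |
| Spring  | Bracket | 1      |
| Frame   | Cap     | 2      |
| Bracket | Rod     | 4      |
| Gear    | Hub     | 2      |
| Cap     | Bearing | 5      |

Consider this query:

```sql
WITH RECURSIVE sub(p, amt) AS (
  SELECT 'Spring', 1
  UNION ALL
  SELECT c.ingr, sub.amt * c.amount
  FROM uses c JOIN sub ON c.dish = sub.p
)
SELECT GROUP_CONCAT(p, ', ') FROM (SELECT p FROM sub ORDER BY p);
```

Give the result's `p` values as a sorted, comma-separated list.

Base: (Spring, amt=1).
Iteration 1: components of {Spring} -> Bracket = 1*1 = 1, Frame = 1*3 = 3.
Iteration 2: components of {Bracket,Frame} -> Cap = 3*2 = 6, Rod = 1*4 = 4.
Iteration 3: components of {Cap,Rod} -> Bearing = 6*5 = 30.
Iteration 4: no further components; recursion stops.

Bearing, Bracket, Cap, Frame, Rod, Spring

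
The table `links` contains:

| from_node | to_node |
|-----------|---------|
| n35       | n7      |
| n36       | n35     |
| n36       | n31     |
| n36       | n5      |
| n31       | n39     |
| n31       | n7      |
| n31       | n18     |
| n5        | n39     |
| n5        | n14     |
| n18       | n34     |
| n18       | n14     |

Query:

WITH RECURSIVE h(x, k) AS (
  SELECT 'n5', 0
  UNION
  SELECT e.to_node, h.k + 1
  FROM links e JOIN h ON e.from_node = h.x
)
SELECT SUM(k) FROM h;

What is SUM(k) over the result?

2

Base: (n5, k=0).
Iteration 1: edges from {n5} -> (n14, k=1), (n39, k=1).
Iteration 2: no outgoing edges from {n14,n39}; recursion stops.
SUM(k) = 0 + 1 + 1 = 2.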